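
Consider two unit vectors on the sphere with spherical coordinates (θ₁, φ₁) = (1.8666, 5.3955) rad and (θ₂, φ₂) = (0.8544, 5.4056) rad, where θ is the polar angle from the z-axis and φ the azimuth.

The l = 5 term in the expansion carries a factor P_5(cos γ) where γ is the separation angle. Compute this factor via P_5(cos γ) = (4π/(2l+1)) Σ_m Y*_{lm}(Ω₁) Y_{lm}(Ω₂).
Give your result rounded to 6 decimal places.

0.020502

Term-by-term m-sum for l=5 (normalisation 4π/11 = 1.142397):
  m=-5: Y*=-0.100569+0.357862i  Y=-0.036102-0.107333i  product +0.042041-0.002125i
  m=-4: Y*=+0.328658-0.142512i  Y=-0.290845-0.112390i  product -0.111605+0.004511i
  m=-3: Y*=+0.063219+0.032795i  Y=-0.373363+0.208274i  product -0.030434+0.000922i
  m=-2: Y*=-0.068424-0.329791i  Y=-0.034078+0.182731i  product +0.062595-0.001265i
  m=-1: Y*=-0.007356+0.009039i  Y=-0.174747-0.210348i  product +0.003187-0.000032i
  m=+0: Y*=-0.324097-0.000000i  Y=-0.266524+0.000000i  product +0.086380+0.000000i
  m=+1: Y*=+0.007356+0.009039i  Y=+0.174747-0.210348i  product +0.003187+0.000032i
  m=+2: Y*=-0.068424+0.329791i  Y=-0.034078-0.182731i  product +0.062595+0.001265i
  m=+3: Y*=-0.063219+0.032795i  Y=+0.373363+0.208274i  product -0.030434-0.000922i
  m=+4: Y*=+0.328658+0.142512i  Y=-0.290845+0.112390i  product -0.111605-0.004511i
  m=+5: Y*=+0.100569+0.357862i  Y=+0.036102-0.107333i  product +0.042041+0.002125i
Total Σ_m = +0.017946+0.000000i. Multiply by 1.142397: +0.020502+0.000000i. P_5(cos γ) = 0.020502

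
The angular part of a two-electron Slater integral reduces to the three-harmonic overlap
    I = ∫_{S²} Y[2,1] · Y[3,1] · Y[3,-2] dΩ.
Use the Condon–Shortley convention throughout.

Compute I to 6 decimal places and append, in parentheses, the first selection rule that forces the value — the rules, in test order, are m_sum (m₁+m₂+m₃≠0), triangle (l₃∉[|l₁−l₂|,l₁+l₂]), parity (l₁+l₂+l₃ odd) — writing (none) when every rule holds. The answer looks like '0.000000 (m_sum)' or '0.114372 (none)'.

0.162868 (none)

Checks pass: Σm=0; 8 even; l₃=3∈[1,5].
(2·2+1)(2·3+1)(2·3+1) = 245
Δ: 2! 2! 4! / 9! → 1/3780
sum: t=0:+1/24 t=1:−1/4 t=2:+1/24 = -1/6
3j²(2 3 3; 0 0 0) = Δ·Π!·Σ² = 4/105  (sign +1)
sum: t=0:+1/48 t=1:−1/12 = -1/16
3j²(2 3 3; 1 1 -2) = Δ·Π!·Σ² = 1/28  (sign +1)
combine: 4πI² = 245·4/105·1/28 = 1/3
take √, sign +1: I = 0.16286750
No selection rule forces the value: the integral is nonzero (none).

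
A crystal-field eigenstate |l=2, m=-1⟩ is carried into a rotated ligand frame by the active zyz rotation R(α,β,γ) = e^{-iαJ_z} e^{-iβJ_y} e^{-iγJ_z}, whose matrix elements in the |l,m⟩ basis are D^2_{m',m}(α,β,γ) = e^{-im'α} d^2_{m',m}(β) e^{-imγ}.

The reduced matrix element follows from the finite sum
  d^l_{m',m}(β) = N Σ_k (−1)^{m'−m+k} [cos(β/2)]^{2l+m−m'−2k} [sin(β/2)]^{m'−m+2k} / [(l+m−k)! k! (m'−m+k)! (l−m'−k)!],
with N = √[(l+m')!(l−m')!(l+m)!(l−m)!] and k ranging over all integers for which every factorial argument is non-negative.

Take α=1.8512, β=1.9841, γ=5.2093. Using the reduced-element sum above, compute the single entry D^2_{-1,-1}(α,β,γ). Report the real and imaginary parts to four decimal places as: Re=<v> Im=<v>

Split into d^2_{-1,-1}(β=1.9841) × two z-phases.
With c≡cos(β/2)=0.546975 and s≡sin(β/2)=0.837149, N=[1·6·1·6]^{1/2}=6.000000
Admissible k: 0..1 (factorial args all ≥0)
  k=0: (−1)^0·6.0000/(6)·0.5470^4·0.8371^0 = +0.089510
  k=1: (−1)^1·6.0000/(2)·0.5470^2·0.8371^2 = -0.629016
d^2_{-1,-1}(1.9841) = +0.089510 -0.629016 = -0.539506
D = (-0.276744+0.960944i)·(-0.539506)·(+0.476712-0.879059i) = -0.384560-0.378392i

Re=-0.3846 Im=-0.3784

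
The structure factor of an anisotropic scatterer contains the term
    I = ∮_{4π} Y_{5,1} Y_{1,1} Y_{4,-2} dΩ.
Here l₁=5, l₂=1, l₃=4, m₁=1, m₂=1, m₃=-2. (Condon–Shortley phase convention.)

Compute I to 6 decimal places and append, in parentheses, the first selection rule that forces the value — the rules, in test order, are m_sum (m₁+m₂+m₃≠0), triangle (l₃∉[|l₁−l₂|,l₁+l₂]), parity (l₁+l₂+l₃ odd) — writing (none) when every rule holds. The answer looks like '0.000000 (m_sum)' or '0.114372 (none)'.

Checks pass: Σm=0; 10 even; l₃=4∈[4,6].
(2·5+1)(2·1+1)(2·4+1) = 297
Δ: 2! 8! 0! / 11! → 1/495
sum: t=1:−1/576 = -1/576
3j²(5 1 4; 0 0 0) = Δ·Π!·Σ² = 5/99  (sign -1)
sum: t=2:+1/2880 = 1/2880
3j²(5 1 4; 1 1 -2) = Δ·Π!·Σ² = 2/165  (sign +1)
combine: 4πI² = 297·5/99·2/165 = 2/11
take √, sign -1: I = -0.12028562
No selection rule forces the value: the integral is nonzero (none).

-0.120286 (none)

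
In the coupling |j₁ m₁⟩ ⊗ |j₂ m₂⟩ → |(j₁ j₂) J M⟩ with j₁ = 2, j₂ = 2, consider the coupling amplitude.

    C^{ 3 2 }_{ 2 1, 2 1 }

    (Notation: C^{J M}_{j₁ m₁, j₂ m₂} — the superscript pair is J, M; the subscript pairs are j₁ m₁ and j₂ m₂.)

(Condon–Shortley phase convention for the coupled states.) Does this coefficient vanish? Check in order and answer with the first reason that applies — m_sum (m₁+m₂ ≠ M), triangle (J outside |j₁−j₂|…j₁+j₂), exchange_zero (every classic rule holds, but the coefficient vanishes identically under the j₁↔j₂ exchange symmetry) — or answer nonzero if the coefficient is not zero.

exchange_zero

m-sum: m₁+m₂ = 1+1 = 2, M = 2  ✓
triangle: |j₁−j₂| = 0 ≤ J = 3 ≤ j₁+j₂ = 4  ✓
exchange: j₁=j₂ and m₁=m₂, and (−1)^(j₁+j₂−J) = (−1)^1 = −1 forces ⟨j₁m₁;j₂m₂|JM⟩ = −⟨j₂m₂;j₁m₁|JM⟩ = −⟨j₁m₁;j₂m₂|JM⟩ ⇒ the coefficient vanishes identically
Racah sum check: Σ_k collapses to 0 ⇒ CG = 0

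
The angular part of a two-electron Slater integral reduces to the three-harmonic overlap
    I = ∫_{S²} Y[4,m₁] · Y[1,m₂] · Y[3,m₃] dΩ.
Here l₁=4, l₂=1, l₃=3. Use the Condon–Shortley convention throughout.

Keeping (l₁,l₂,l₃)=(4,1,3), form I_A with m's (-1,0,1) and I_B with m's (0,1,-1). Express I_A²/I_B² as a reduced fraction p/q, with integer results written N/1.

Same 4,1,3: normalisation and zero-m 3j drop out of the ratio.
A: Δ: 2! 6! 0! / 9! → 1/252; sum: t=1:−1/48 = -1/48; 3j²(4 1 3; -1 0 1) = Δ·Π!·Σ² = 5/84  (sign -1)
B: Δ: 2! 6! 0! / 9! → 1/252; sum: t=2:+1/96 = 1/96; 3j²(4 1 3; 0 1 -1) = Δ·Π!·Σ² = 1/42  (sign +1)
I_A²/I_B² = (5/84)/(1/42) = 5/2

5/2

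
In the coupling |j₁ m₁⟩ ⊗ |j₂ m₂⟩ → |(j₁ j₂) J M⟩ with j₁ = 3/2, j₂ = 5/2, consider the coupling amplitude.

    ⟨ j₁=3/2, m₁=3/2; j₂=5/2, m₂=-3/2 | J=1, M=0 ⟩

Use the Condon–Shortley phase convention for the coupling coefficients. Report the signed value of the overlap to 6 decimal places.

+0.447214

√[3·3!0!2!/6! · 3!0!1!4!1!1!] = √(36/5)
  +(−1)^0/∏(0,3,0,1,0,1)! = 1/6  (running 1/6)
⟨..|..⟩ = √(36/5)·(1/6) = +0.447214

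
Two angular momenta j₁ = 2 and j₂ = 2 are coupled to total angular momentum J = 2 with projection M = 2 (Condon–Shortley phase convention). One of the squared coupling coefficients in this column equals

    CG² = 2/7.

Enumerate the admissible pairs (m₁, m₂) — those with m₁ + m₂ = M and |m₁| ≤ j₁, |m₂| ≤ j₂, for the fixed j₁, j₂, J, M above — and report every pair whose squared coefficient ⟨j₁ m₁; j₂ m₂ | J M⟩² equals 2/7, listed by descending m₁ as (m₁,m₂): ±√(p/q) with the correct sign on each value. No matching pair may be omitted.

Admissible pairs with m₁+m₂ = M = 2: (0,2), (1,1), (2,0)
  (m₁,m₂)=(2,0): CG² = 2/7, CG = +√(2/7)   ← matches the target
  (m₁,m₂)=(1,1): CG² = 3/7, CG = −√(3/7)
  (m₁,m₂)=(0,2): CG² = 2/7, CG = +√(2/7)   ← matches the target
Pairs with CG² = 2/7: (2,0): +√(2/7); (0,2): +√(2/7)

(2,0): +√(2/7); (0,2): +√(2/7)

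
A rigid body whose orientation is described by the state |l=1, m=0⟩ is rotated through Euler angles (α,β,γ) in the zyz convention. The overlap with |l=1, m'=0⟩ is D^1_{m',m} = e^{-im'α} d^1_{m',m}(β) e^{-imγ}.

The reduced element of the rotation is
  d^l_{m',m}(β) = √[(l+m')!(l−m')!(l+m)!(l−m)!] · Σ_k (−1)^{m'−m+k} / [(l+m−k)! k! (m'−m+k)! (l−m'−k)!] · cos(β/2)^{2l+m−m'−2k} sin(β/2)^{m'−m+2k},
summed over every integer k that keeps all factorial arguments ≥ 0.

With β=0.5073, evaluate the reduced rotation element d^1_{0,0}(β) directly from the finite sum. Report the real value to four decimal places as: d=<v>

d^1_{0,0}(β=0.5073) via the finite sum:
With c≡cos(β/2)=0.968003 and s≡sin(β/2)=0.250939, N=[1·1·1·1]^{1/2}=1.000000
k∈{0,1} keeps every argument non-negative
  k=0: (−1)^0·1.0000/(1)·0.9680^2·0.2509^0 = +0.937030
  k=1: (−1)^1·1.0000/(1)·0.9680^0·0.2509^2 = -0.062970
d^1_{0,0}(0.5073) = +0.937030 -0.062970 = +0.874059

d=0.8741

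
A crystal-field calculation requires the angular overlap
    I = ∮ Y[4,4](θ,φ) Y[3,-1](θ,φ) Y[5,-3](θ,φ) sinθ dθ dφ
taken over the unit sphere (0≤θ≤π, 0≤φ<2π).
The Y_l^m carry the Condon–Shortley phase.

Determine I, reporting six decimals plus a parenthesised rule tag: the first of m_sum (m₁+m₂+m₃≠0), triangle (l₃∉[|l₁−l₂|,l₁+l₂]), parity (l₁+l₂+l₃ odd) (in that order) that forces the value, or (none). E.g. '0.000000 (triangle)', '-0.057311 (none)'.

0.169606 (none)

Checks pass: Σm=0; 12 even; l₃=5∈[1,7].
(2·4+1)(2·3+1)(2·5+1) = 693
Δ: 2! 6! 4! / 13! → 1/180180
sum: t=0:+1/576 t=1:−1/144 t=2:+1/576 = -1/288
3j²(4 3 5; 0 0 0) = Δ·Π!·Σ² = 20/1001  (sign +1)
sum: t=0:+1/5760 = 1/5760
3j²(4 3 5; 4 -1 -3) = Δ·Π!·Σ² = 56/2145  (sign +1)
combine: 4πI² = 693·20/1001·56/2145 = 672/1859
take √, sign +1: I = 0.16960553
No selection rule forces the value: the integral is nonzero (none).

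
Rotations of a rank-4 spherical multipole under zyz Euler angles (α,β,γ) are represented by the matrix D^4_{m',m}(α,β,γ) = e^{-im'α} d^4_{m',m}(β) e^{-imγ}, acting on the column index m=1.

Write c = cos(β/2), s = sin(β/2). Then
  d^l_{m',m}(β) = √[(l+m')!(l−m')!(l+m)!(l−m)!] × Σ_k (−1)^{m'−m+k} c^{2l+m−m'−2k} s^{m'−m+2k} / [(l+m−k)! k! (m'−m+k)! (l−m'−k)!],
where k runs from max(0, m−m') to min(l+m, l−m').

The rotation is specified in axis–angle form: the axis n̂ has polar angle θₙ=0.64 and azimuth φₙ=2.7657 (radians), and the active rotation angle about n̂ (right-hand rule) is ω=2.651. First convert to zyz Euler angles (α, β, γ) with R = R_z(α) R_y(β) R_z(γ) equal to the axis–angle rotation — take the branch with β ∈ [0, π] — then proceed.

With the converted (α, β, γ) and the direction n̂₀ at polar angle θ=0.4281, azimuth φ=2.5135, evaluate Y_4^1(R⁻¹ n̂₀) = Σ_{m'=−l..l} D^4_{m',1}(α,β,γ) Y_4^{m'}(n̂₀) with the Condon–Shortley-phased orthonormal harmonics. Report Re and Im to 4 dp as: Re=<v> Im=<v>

Re=0.0797 Im=-0.0082

Axis–angle → zyz. n̂ = (sinθₙcosφₙ, sinθₙsinφₙ, cosθₙ) = (-0.555499, +0.219232, +0.802096), ω = 2.6510.
R = I cosω + sinω [n̂]ₓ + (1−cosω) n̂n̂ᵀ gives
  R = [-0.301290, -0.607109, -0.735284; +0.148704, -0.791597, +0.592673; -0.941866, +0.069227, +0.328780]
β = atan2(√(R₁₃²+R₂₃²), R₃₃) = 1.235785; α = atan2(R₂₃, R₁₃) mod 2π = 2.463176; γ = atan2(R₃₂, −R₃₁) mod 2π = 0.073368
Need the full column D^4_{m',1} for m'=−4..4 at α=2.4632, β=1.2358, γ=0.0734.
cos(β/2)=0.815101, sin(β/2)=0.579319
d^4_{-4,1}: single k=5 term ⇒ +0.264433;  D = -0.247986-0.091804i
d^4_{-3,1}: k∈[4..5] ⇒ +0.657711 -0.199342 = +0.458369;  D = +0.234808+0.393659i
d^4_{-2,1}: k∈[3..5] ⇒ +0.989293 -0.749598 +0.075730 = +0.315426;  D = +0.044201-0.312314i
d^4_{-1,1}: k∈[2..5] ⇒ +0.984247 -1.491548 +0.376721 -0.012686 = -0.143267;  D = +0.104653-0.097843i
d^4_{0,1}: k∈[1..4] ⇒ +0.619317 -1.877052 +0.948175 -0.079827 = -0.389387;  D = -0.388340+0.028543i
d^4_{1,1}: k∈[0..3] ⇒ +0.194846 -1.476370 +1.491548 -0.251147 = -0.041123;  D = +0.033823+0.023391i
d^4_{2,1}: k∈[0..2] ⇒ -0.587536 +1.483940 -0.499732 = +0.396672;  D = +0.112414+0.380410i
d^4_{3,1}: k∈[0..1] ⇒ +0.781222 -0.657711 = +0.123511;  D = +0.047081-0.114185i
d^4_{4,1}: single k=0 term ⇒ -0.523485;  D = +0.459076-0.251566i
Y_4^{m'}(θ=0.4281,φ=2.5135) and Σ D·Y over m':
  (-0.2480-0.0918i)·(-0.0106+0.0077i)  (+0.2348+0.3937i)·(+0.0251-0.0775i)  (+0.0442-0.3123i)·(+0.0855+0.2628i)  (+0.1047-0.0978i)·(-0.4039-0.2933i)  (-0.3883+0.0285i)·(+0.2270+0.0000i)  (+0.0338+0.0234i)·(+0.4039-0.2933i)  (+0.1124+0.3804i)·(+0.0855-0.2628i)  (+0.0471-0.1142i)·(-0.0251-0.0775i)  (+0.4591-0.2516i)·(-0.0106-0.0077i)
Y_4^1(R⁻¹ n̂) = +0.079742-0.008182i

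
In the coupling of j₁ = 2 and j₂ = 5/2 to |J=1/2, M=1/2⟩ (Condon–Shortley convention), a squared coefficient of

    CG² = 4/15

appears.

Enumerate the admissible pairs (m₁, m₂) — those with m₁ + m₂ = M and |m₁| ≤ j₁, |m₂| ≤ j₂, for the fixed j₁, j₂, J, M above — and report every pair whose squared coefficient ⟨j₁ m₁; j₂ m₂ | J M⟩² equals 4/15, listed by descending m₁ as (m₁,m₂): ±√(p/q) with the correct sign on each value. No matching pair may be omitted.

(-1,3/2): −√(4/15)

Admissible pairs with m₁+m₂ = M = 1/2: (-2,5/2), (-1,3/2), (0,1/2), (1,-1/2), (2,-3/2)
  (m₁,m₂)=(2,-3/2): CG² = 1/15, CG = +√(1/15)
  (m₁,m₂)=(1,-1/2): CG² = 2/15, CG = −√(2/15)
  (m₁,m₂)=(0,1/2): CG² = 1/5, CG = +√(1/5)
  (m₁,m₂)=(-1,3/2): CG² = 4/15, CG = −√(4/15)   ← matches the target
  (m₁,m₂)=(-2,5/2): CG² = 1/3, CG = +√(1/3)
Pairs with CG² = 4/15: (-1,3/2): −√(4/15)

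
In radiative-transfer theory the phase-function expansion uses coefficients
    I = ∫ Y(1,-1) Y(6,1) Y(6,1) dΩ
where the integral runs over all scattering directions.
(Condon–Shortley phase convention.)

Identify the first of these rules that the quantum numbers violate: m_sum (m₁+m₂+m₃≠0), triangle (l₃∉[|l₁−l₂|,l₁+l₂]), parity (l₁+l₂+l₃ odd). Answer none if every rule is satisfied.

m_sum

azimuthal sum: -1 + 1 + 1 = 1  ✗
5 ≤ 6 ≤ 7 (triangle on l)
L = 1 + 6 + 6 = 13 (odd)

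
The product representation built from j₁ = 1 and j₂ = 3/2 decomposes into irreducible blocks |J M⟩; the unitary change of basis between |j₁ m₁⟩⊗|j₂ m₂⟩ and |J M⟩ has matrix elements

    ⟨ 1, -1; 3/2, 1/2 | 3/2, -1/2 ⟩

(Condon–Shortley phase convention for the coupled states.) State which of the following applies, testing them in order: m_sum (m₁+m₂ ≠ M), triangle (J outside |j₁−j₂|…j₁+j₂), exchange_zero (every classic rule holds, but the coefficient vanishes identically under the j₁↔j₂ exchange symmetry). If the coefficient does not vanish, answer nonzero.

nonzero

m-sum: m₁+m₂ = -1+1/2 = -1/2, M = -1/2  ✓
triangle: |j₁−j₂| = 1/2 ≤ J = 3/2 ≤ j₁+j₂ = 5/2  ✓
exchange: j₁≠j₂ or m₁≠m₂ — the exchange symmetry imposes no constraint here
value check: CG = −√(8/15) = -0.730297 ≠ 0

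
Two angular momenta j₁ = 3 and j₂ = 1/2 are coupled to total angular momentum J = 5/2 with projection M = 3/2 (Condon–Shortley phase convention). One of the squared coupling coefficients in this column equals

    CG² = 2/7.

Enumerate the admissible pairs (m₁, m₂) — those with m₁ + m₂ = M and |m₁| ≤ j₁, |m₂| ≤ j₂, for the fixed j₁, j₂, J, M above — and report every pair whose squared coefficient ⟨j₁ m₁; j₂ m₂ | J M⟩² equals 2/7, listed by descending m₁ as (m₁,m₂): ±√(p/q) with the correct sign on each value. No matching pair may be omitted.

Admissible pairs with m₁+m₂ = M = 3/2: (1,1/2), (2,-1/2)
  (m₁,m₂)=(2,-1/2): CG² = 5/7, CG = +√(5/7)
  (m₁,m₂)=(1,1/2): CG² = 2/7, CG = −√(2/7)   ← matches the target
Pairs with CG² = 2/7: (1,1/2): −√(2/7)

(1,1/2): −√(2/7)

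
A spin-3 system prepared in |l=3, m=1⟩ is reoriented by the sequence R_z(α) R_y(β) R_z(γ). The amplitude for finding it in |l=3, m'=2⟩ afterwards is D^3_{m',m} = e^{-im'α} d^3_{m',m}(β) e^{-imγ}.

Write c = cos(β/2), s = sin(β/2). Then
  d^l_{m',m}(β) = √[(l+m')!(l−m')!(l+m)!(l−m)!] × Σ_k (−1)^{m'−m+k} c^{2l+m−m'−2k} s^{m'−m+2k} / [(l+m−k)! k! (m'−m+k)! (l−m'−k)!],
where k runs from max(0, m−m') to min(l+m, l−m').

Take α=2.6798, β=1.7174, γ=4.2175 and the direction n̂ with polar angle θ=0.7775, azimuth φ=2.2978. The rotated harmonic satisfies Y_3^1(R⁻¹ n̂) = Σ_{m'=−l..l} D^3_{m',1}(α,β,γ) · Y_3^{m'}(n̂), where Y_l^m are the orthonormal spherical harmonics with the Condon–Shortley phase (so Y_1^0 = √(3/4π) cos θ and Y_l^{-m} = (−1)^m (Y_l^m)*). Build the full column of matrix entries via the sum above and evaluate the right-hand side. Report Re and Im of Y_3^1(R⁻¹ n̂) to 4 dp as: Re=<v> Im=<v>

Re=-0.0901 Im=0.0857

Need the full column D^3_{m',1} for m'=−3..3 at α=2.6798, β=1.7174, γ=4.2175.
cos(β/2)=0.653422, sin(β/2)=0.756994
d^3_{-3,1}: single k=4 term ⇒ +0.543003;  D = -0.422120-0.341566i
d^3_{-2,1}: k∈[3..4] ⇒ +0.765400 -0.513636 = +0.251764;  D = +0.104655+0.228981i
d^3_{-1,1}: k∈[2..4] ⇒ +0.626774 -1.121623 +0.188171 = -0.306677;  D = -0.010148+0.306509i
d^3_{0,1}: k∈[1..3] ⇒ +0.312358 -1.257680 +0.562660 = -0.382663;  D = +0.181740-0.336751i
d^3_{1,1}: k∈[0..2] ⇒ +0.077833 -0.835699 +0.841217 = +0.083351;  D = +0.068121-0.048030i
d^3_{2,1}: k∈[0..1] ⇒ -0.285142 +0.765400 = +0.480258;  D = -0.474697+0.072871i
d^3_{3,1}: single k=0 term ⇒ +0.404581;  D = +0.385361+0.123217i
Y_3^{m'}(θ=0.7775,φ=2.2978) and Σ D·Y over m':
  (-0.4221-0.3416i)·(+0.1180-0.0825i)  (+0.1047+0.2290i)·(-0.0418+0.3560i)  (-0.0101+0.3065i)·(-0.2320-0.2608i)  (+0.1817-0.3368i)·(-0.1225+0.0000i)  (+0.0681-0.0480i)·(+0.2320-0.2608i)  (-0.4747+0.0729i)·(-0.0418-0.3560i)  (+0.3854+0.1232i)·(-0.1180-0.0825i)
Y_3^1(R⁻¹ n̂) = -0.090147+0.085684i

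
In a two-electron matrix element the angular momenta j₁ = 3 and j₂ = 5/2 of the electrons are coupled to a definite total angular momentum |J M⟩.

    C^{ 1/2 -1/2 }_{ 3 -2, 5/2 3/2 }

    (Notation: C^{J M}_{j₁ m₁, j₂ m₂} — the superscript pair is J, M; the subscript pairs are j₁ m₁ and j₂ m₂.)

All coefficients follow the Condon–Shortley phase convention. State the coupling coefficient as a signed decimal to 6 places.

j₁+j₂−J=5  J+j₁−j₂=1  J−j₁+j₂=0  j₁+j₂+J+1=7
(j₁±m₁, j₂±m₂, J±M) = (1,5,4,1,0,1)
P² = 960/7
sum k=4..4:
  [4] +1/24 = 1/24
S = 1/24
C² = P²·S² = 5/21 ; C = +0.487950

+0.487950  (= +√(5/21))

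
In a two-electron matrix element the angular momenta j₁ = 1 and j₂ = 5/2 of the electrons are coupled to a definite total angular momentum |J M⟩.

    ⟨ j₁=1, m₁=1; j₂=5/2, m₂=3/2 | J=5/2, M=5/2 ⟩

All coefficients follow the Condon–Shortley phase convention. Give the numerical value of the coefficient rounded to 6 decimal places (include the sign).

j₁+j₂−J=1  J+j₁−j₂=1  J−j₁+j₂=4  j₁+j₂+J+1=7
(j₁±m₁, j₂±m₂, J±M) = (2,0,4,1,5,0)
P² = 1152/7
sum k=0..0:
  [0] +1/24 = 1/24
S = 1/24
C² = P²·S² = 2/7 ; C = +0.534522

+0.534522  (= +√(2/7))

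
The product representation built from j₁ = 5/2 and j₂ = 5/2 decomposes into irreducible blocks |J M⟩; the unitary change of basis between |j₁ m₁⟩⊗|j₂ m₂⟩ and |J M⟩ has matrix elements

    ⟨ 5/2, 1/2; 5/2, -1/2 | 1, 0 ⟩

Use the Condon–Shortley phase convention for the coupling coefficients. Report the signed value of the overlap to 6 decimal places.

√[3·4!1!1!/7! · 3!2!2!3!1!1!] = √(72/35)
  +(−1)^1/∏(1,3,1,1,0,0)! = -1/6  (running -1/6)
  +(−1)^2/∏(2,2,0,0,1,1)! = 1/4  (running 1/12)
⟨..|..⟩ = √(72/35)·(1/12) = +0.119523

+0.119523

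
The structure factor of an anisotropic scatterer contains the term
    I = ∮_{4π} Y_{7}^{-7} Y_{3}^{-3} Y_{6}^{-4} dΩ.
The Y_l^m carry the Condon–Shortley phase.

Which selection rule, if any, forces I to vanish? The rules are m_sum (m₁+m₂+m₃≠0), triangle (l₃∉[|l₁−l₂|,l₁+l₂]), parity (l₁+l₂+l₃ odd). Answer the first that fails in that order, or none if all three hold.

m_sum

m₁+m₂+m₃ = -7 − 3 − 4 = -14  ✗
triangle: |7−3|=4 ≤ l₃=6 ≤ 7+3=10
parity: l₁+l₂+l₃ = 16 is even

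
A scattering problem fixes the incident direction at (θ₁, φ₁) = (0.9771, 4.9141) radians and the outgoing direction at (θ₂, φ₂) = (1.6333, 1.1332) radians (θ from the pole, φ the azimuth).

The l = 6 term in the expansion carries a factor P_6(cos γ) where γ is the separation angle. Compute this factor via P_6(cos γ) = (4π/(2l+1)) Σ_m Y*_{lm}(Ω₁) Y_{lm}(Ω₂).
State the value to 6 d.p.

-0.121457

Summing Y*_{l m}(θ₁,φ₁)·Y_{l m}(θ₂,φ₂) over m ∈ [−6, 6]; prefactor 4π/(2·6+1) = 0.966644:
  m=-6: (-0.055266-0.146592i) × (+0.415284-0.235583i) = -0.057486-0.047857i  (running Σ = -0.057486-0.047857i)
  m=-5: (+0.309895-0.195258i) × (-0.084415-0.059907i) = -0.037857-0.002082i  (running Σ = -0.095343-0.049939i)
  m=-4: (+0.284564+0.297039i) × (+0.060520-0.333361i) = +0.116243-0.076886i  (running Σ = +0.020900-0.126825i)
  m=-3: (-0.052246+0.075532i) × (-0.115655+0.030520i) = +0.003737-0.010330i  (running Σ = +0.024637-0.137155i)
  m=-2: (+0.288355+0.123080i) × (-0.193410-0.231684i) = -0.027255-0.090612i  (running Σ = -0.002618-0.227768i)
  m=-1: (-0.044268+0.216478i) × (-0.053149+0.113603i) = -0.022240-0.016535i  (running Σ = -0.024858-0.244302i)
  m=0: (+0.259946-0.000000i) × (-0.292108+0.000000i) = -0.075932+0.000000i  (running Σ = -0.100790-0.244302i)
  m=1: (+0.044268+0.216478i) × (+0.053149+0.113603i) = -0.022240+0.016535i  (running Σ = -0.123030-0.227768i)
  m=2: (+0.288355-0.123080i) × (-0.193410+0.231684i) = -0.027255+0.090612i  (running Σ = -0.150285-0.137155i)
  m=3: (+0.052246+0.075532i) × (+0.115655+0.030520i) = +0.003737+0.010330i  (running Σ = -0.146548-0.126825i)
  m=4: (+0.284564-0.297039i) × (+0.060520+0.333361i) = +0.116243+0.076886i  (running Σ = -0.030305-0.049939i)
  m=5: (-0.309895-0.195258i) × (+0.084415-0.059907i) = -0.037857+0.002082i  (running Σ = -0.068162-0.047857i)
  m=6: (-0.055266+0.146592i) × (+0.415284+0.235583i) = -0.057486+0.047857i  (running Σ = -0.125648-0.000000i)
Accumulated sum -0.125648-0.000000i; after 4π/(2l+1) scaling, -0.121457-0.000000i ⇒ P_6 = -0.121457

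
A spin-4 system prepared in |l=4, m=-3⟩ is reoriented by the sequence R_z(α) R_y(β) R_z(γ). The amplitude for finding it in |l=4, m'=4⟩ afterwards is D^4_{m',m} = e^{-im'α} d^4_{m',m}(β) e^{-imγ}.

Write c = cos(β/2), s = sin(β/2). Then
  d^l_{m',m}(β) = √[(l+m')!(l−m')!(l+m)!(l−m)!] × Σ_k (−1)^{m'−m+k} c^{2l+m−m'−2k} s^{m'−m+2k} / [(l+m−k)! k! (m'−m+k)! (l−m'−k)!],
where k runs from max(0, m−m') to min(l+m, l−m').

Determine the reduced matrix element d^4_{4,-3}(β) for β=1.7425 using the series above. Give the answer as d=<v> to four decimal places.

d^4_{4,-3}(β=1.7425) via the finite sum:
With c≡cos(β/2)=0.643871 and s≡sin(β/2)=0.765134, N=[40320·1·1·5040]^{1/2}=14255.272709
Admissible k: 0..0 (factorial args all ≥0)
  k=0: (−1)^7·14255.2727/(5040)·0.6439^1·0.7651^7 = -0.279581
d^4_{4,-3}(1.7425) = -0.279581

d=-0.2796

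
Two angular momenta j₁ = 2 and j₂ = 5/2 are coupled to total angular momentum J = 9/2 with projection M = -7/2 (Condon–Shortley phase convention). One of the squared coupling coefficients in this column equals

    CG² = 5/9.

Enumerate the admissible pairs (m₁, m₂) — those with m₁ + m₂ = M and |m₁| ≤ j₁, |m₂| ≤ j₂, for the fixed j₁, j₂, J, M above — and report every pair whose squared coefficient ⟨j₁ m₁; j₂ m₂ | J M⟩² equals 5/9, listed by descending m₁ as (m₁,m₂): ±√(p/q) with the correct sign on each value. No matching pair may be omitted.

(-2,-3/2): +√(5/9)

Admissible pairs with m₁+m₂ = M = -7/2: (-2,-3/2), (-1,-5/2)
  (m₁,m₂)=(-1,-5/2): CG² = 4/9, CG = +√(4/9)
  (m₁,m₂)=(-2,-3/2): CG² = 5/9, CG = +√(5/9)   ← matches the target
Pairs with CG² = 5/9: (-2,-3/2): +√(5/9)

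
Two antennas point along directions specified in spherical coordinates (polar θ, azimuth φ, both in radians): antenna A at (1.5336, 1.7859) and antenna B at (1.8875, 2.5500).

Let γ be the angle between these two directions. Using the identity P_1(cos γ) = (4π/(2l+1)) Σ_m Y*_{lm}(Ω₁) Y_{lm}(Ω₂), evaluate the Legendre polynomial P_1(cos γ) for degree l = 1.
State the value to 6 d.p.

0.674042

Expand P_1 via completeness: Σ_{m} conj(Y_{1,m}) at Ω₁ times Y_{1,m} at Ω₂ —
  m=-1: Y*=-0.07369 + 0.33730j  Y=-0.27252 - 0.18309j  product 0.08184 - 0.07843j
  m=+0: Y*=0.01817 + 0.00000j  Y=-0.15217 + 0.00000j  product -0.00276 + 0.00000j
  m=+1: Y*=0.07369 + 0.33730j  Y=0.27252 - 0.18309j  product 0.08184 + 0.07843j
Σ over m = 0.16092 + 0.00000j; ×(4π/3) → 0.67404 + 0.00000j. Real part: 0.674042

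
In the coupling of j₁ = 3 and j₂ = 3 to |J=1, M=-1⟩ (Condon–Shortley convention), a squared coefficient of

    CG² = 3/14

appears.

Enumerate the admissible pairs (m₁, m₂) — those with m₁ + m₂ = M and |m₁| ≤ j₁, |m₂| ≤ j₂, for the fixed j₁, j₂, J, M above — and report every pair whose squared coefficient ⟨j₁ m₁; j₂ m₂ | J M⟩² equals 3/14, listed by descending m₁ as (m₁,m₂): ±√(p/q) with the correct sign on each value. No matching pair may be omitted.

(0,-1): +√(3/14); (-1,0): −√(3/14)

Admissible pairs with m₁+m₂ = M = -1: (-3,2), (-2,1), (-1,0), (0,-1), (1,-2), (2,-3)
  (m₁,m₂)=(2,-3): CG² = 3/28, CG = +√(3/28)
  (m₁,m₂)=(1,-2): CG² = 5/28, CG = −√(5/28)
  (m₁,m₂)=(0,-1): CG² = 3/14, CG = +√(3/14)   ← matches the target
  (m₁,m₂)=(-1,0): CG² = 3/14, CG = −√(3/14)   ← matches the target
  (m₁,m₂)=(-2,1): CG² = 5/28, CG = +√(5/28)
  (m₁,m₂)=(-3,2): CG² = 3/28, CG = −√(3/28)
Pairs with CG² = 3/14: (0,-1): +√(3/14); (-1,0): −√(3/14)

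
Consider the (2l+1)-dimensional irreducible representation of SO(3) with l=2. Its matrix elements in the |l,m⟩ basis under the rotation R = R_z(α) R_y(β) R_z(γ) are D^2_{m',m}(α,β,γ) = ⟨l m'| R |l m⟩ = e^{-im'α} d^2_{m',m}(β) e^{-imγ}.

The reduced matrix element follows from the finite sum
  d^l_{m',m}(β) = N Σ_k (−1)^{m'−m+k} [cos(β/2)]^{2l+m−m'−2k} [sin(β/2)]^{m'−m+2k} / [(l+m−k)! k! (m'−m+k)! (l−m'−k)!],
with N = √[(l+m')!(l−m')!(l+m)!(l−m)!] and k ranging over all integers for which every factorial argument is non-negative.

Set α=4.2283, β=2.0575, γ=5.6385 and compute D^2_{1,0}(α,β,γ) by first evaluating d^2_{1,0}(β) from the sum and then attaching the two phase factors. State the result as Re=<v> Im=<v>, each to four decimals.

Split into d^2_{1,0}(β=2.0575) × two z-phases.
Half-angle: c=0.515890, s=0.856655. N=√(6·1·2·2)=4.898979
k: max(0,(0)−(1))=0 … min(2+(0),2−(1))=1
  k=0: (−1)^1·4.8990/(2)·0.5159^3·0.8567^1 = -0.288106
  k=1: (−1)^2·4.8990/(2)·0.5159^1·0.8567^3 = +0.794420
d^2_{1,0}(2.0575) = -0.288106 +0.794420 = +0.506314
Attach z-rotation phases: D = e^{-i(1)(4.2283)}·(+0.506314)·e^{-i(0)(5.6385)} = -0.235640+0.448138i

Re=-0.2356 Im=0.4481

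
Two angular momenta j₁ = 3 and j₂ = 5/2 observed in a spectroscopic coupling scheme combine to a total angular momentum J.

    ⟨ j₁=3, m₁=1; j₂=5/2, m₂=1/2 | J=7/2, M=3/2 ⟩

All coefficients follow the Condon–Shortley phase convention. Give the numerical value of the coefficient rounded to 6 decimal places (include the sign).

-0.487950

triangle: 2!·4!·3!/10! = 288/3628800
(j±m)!: 4!·2!·3!·2!·5!·2! = 138240
prefactor² = (2J+1)·Δ·N² = 3072/35
  k=0: +1/(0!·2!·2!·3!·2!·0!) = 1/48
  k=1: −1/(1!·1!·1!·2!·3!·1!) = -1/12
  k=2: +1/(2!·0!·0!·1!·4!·2!) = 1/96
Σ = -5/96  ⇒  CG² = 3072/35·(-5/96)² = 5/21
CG = −√(5/21) = -0.487950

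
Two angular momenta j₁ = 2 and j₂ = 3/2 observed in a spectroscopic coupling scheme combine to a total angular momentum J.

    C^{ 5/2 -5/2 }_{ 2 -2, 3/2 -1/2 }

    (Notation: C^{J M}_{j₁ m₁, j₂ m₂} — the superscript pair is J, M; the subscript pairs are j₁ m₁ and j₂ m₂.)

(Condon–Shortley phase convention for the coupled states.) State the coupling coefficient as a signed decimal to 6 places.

−√(4/7) = -0.755929

√[6·1!3!2!/7! · 0!4!1!2!0!5!] = √(576/7)
  +(−1)^1/∏(1,0,3,0,0,2)! = -1/12  (running -1/12)
⟨..|..⟩ = √(576/7)·(-1/12) = -0.755929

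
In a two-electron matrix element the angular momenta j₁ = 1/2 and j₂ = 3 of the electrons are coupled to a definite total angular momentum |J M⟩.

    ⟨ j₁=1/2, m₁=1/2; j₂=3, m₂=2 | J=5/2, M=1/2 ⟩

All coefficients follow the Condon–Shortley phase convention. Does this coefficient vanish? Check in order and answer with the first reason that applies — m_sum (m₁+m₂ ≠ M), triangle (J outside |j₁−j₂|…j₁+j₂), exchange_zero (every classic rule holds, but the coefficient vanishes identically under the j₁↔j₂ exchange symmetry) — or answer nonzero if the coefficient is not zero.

m_sum

m-sum: m₁+m₂ = 1/2+2 = 5/2, M = 1/2  ✗ ⇒ coefficient is 0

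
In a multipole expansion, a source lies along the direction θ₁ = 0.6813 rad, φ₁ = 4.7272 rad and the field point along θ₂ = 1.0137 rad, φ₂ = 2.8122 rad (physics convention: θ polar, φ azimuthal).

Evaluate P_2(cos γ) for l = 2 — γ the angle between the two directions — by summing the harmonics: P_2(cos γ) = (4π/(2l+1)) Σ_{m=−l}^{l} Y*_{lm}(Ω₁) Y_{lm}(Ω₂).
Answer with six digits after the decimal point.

-0.420444

Expand P_2 via completeness: Σ_{m} conj(Y_{2,m}) at Ω₁ times Y_{2,m} at Ω₂ —
  [-2]  conj(Y_{2,-2})(Ω₁) = (-0.153149, -0.004538) ; Y_{2,-2}(Ω₂) = (0.220055, 0.170358) ; Δ = (-0.032928, -0.027089)
  [-1]  conj(Y_{2,-1})(Ω₁) = (0.005597, -0.377891) ; Y_{2,-1}(Ω₂) = (-0.328063, -0.112147) ; Δ = (-0.044216, 0.123345)
  [+0]  conj(Y_{2,0})(Ω₁) = (0.255481, -0.000000) ; Y_{2,0}(Ω₂) = (-0.050890, 0.000000) ; Δ = (-0.013001, 0.000000)
  [+1]  conj(Y_{2,1})(Ω₁) = (-0.005597, -0.377891) ; Y_{2,1}(Ω₂) = (0.328063, -0.112147) ; Δ = (-0.044216, -0.123345)
  [+2]  conj(Y_{2,2})(Ω₁) = (-0.153149, 0.004538) ; Y_{2,2}(Ω₂) = (0.220055, -0.170358) ; Δ = (-0.032928, 0.027089)
Σ over m = (-0.167289, 0.000000); ×(4π/5) → (-0.420444, 0.000000). Real part: -0.420444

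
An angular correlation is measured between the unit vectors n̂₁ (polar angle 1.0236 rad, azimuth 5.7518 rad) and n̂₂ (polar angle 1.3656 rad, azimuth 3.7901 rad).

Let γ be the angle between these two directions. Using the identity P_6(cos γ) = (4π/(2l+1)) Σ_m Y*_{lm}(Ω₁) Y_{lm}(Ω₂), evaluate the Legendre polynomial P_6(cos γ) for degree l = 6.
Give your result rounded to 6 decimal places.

-0.054878

Summing Y*_{l m}(θ₁,φ₁)·Y_{l m}(θ₂,φ₂) over m ∈ [−6, 6]; prefactor 4π/(2·6+1) = 0.966644:
  m=-6: (-0.187178+0.008751i) × (-0.311403+0.289783i) = +0.055752-0.056966i  (running Σ = +0.055752-0.056966i)
  m=-5: (-0.349928-0.184257i) × (+0.305123-0.030905i) = -0.112465-0.045406i  (running Σ = -0.056714-0.102372i)
  m=-4: (-0.197683-0.319022i) × (+0.152043+0.092709i) = -0.000480-0.066832i  (running Σ = -0.057194-0.169204i)
  m=-3: (+0.000110+0.004690i) × (-0.115940-0.294781i) = +0.001370-0.000576i  (running Σ = -0.055824-0.169780i)
  m=-2: (-0.168051+0.301833i) × (+0.026128-0.093038i) = +0.023691+0.023521i  (running Σ = -0.032133-0.146259i)
  m=-1: (-0.110923+0.065198i) × (-0.249638+0.189188i) = +0.015356-0.037261i  (running Σ = -0.016777-0.183520i)
  m=0: (+0.312945-0.000000i) × (-0.074190+0.000000i) = -0.023217+0.000000i  (running Σ = -0.039994-0.183520i)
  m=1: (+0.110923+0.065198i) × (+0.249638+0.189188i) = +0.015356+0.037261i  (running Σ = -0.024638-0.146259i)
  m=2: (-0.168051-0.301833i) × (+0.026128+0.093038i) = +0.023691-0.023521i  (running Σ = -0.000948-0.169780i)
  m=3: (-0.000110+0.004690i) × (+0.115940-0.294781i) = +0.001370+0.000576i  (running Σ = +0.000422-0.169204i)
  m=4: (-0.197683+0.319022i) × (+0.152043-0.092709i) = -0.000480+0.066832i  (running Σ = -0.000058-0.102372i)
  m=5: (+0.349928-0.184257i) × (-0.305123-0.030905i) = -0.112465+0.045406i  (running Σ = -0.112523-0.056966i)
  m=6: (-0.187178-0.008751i) × (-0.311403-0.289783i) = +0.055752+0.056966i  (running Σ = -0.056771-0.000000i)
Σ over m = -0.056771-0.000000i; ×(4π/13) → -0.054878-0.000000i. Real part: -0.054878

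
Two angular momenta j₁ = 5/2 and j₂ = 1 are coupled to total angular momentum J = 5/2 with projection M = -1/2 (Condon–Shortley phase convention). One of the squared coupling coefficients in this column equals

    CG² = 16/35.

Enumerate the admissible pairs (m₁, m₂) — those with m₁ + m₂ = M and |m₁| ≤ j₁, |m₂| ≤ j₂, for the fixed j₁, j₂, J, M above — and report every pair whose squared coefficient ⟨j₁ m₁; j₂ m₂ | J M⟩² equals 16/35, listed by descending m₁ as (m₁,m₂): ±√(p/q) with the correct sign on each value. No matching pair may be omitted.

Admissible pairs with m₁+m₂ = M = -1/2: (-3/2,1), (-1/2,0), (1/2,-1)
  (m₁,m₂)=(1/2,-1): CG² = 18/35, CG = +√(18/35)
  (m₁,m₂)=(-1/2,0): CG² = 1/35, CG = −√(1/35)
  (m₁,m₂)=(-3/2,1): CG² = 16/35, CG = −√(16/35)   ← matches the target
Pairs with CG² = 16/35: (-3/2,1): −√(16/35)

(-3/2,1): −√(16/35)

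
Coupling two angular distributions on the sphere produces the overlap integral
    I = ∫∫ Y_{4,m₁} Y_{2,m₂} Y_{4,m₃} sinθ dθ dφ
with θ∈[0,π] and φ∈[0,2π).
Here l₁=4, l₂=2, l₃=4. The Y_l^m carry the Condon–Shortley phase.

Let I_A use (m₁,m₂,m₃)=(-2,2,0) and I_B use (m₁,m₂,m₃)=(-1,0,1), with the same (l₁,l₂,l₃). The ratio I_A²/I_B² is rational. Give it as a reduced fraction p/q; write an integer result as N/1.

Shared (l₁,l₂,l₃)=(4,2,4): N and (l;000)² cancel in I_A²/I_B².
A: Δ = 2!·6!·2!/11! = 1/13860; Racah Σ t=2..2: t=2:+1/192 = 1/192; ⇒ 3j(4 2 4; -2 2 0)² = 3/77, sgn +1
B: Δ = 2!·6!·2!/11! = 1/13860; Racah Σ t=0..2: t=0:+1/480 t=1:−1/48 t=2:+1/144 = -17/1440; ⇒ 3j(4 2 4; -1 0 1)² = 289/13860, sgn +1
I_A²/I_B² = (3/77)/(289/13860) = 540/289

540/289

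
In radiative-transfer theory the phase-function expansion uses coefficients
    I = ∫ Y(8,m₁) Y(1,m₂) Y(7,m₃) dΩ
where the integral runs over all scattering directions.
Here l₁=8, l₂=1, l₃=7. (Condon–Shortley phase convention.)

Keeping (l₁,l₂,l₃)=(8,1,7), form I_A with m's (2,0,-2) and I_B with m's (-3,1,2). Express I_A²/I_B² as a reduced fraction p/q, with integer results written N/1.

12/11

Same 8,1,7: normalisation and zero-m 3j drop out of the ratio.
A: Δ: 2! 14! 0! / 17! → 1/2040; sum: t=1:−1/43545600 = -1/43545600; 3j²(8 1 7; 2 0 -2) = Δ·Π!·Σ² = 1/34  (sign +1)
B: Δ: 2! 14! 0! / 17! → 1/2040; sum: t=2:+1/87091200 = 1/87091200; 3j²(8 1 7; -3 1 2) = Δ·Π!·Σ² = 11/408  (sign -1)
I_A²/I_B² = (1/34)/(11/408) = 12/11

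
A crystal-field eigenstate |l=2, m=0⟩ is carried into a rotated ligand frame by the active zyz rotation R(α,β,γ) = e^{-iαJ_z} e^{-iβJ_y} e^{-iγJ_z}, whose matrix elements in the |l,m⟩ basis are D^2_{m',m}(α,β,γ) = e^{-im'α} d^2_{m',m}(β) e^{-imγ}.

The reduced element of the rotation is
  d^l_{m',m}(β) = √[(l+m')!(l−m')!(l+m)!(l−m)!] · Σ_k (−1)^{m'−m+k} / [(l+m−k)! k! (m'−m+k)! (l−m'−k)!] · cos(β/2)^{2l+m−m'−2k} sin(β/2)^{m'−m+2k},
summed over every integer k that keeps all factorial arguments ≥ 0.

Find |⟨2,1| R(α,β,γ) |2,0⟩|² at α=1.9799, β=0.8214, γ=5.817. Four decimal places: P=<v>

P=0.3731

D^2_{1,0}(1.9799,0.8214,5.8170) = e^{-i·1·1.9799}·d^2_{1,0}(0.8214)·e^{-i·0·5.8170}. Compute d first:
c=cos(0.821400/2)=0.916842, s=sin(0.821400/2)=0.399251; N=√[6·1·2·2]=4.898979
k: max(0,(0)−(1))=0 … min(2+(0),2−(1))=1
  k=0: (−1)^1·4.8990/(2)·0.9168^3·0.3993^1 = -0.753711
  k=1: (−1)^2·4.8990/(2)·0.9168^1·0.3993^3 = +0.142925
d^2_{1,0}(0.8214) = -0.753711 +0.142925 = -0.610786
|D^2_{1,0}|² = |d^2_{1,0}(β)|² = (-0.610786)² = 0.373059 (the z-rotation phases have unit modulus)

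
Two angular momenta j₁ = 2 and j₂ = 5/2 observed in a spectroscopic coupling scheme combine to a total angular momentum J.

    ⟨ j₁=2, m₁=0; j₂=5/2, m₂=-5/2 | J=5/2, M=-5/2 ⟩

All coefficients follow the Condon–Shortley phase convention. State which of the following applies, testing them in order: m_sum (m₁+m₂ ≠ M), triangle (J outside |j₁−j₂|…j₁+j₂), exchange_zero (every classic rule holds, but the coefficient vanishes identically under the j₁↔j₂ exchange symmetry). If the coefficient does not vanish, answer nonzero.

m-sum: m₁+m₂ = 0+(-5/2) = -5/2, M = -5/2  ✓
triangle: |j₁−j₂| = 1/2 ≤ J = 5/2 ≤ j₁+j₂ = 9/2  ✓
exchange: j₁≠j₂ or m₁≠m₂ — the exchange symmetry imposes no constraint here
value check: CG = +√(5/14) = +0.597614 ≠ 0

nonzero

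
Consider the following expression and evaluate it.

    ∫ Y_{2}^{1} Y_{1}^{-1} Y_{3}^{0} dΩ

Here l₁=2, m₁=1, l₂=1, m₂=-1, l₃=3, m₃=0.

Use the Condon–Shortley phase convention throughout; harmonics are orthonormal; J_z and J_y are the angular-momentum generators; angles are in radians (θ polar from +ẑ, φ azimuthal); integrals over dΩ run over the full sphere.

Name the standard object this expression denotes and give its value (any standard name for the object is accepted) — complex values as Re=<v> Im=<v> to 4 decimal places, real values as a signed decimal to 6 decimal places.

Gaunt coefficient, +0.143048

This is a Gaunt coefficient — the integral of a triple product of spherical harmonics over the sphere.
Rules hold: Σm=0, L=6 even, 1≤3≤3.
N = 5·3·7 = 105
Δ = 0!·4!·2!/7! = 1/105
Racah Σ t=0..0: t=0:+1/4 = 1/4
⇒ 3j(2 1 3; 0 0 0)² = 3/35, sgn -1
Racah Σ t=0..0: t=0:+1/12 = 1/12
⇒ 3j(2 1 3; 1 -1 0)² = 1/35, sgn -1
4πI² = N·(3j₀)²·(3jₘ)² = 9/35
I = +1·√(0.257143/4π) = 0.14304817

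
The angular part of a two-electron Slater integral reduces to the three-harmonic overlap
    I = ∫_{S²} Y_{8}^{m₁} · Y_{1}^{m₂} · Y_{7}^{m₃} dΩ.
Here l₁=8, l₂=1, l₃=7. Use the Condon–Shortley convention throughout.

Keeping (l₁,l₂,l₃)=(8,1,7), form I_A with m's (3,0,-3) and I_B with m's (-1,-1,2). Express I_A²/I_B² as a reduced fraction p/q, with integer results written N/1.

55/21

Same 8,1,7: normalisation and zero-m 3j drop out of the ratio.
A: Δ: 2! 14! 0! / 17! → 1/2040; sum: t=1:−1/87091200 = -1/87091200; 3j²(8 1 7; 3 0 -3) = Δ·Π!·Σ² = 11/408  (sign -1)
B: Δ: 2! 14! 0! / 17! → 1/2040; sum: t=0:+1/87091200 = 1/87091200; 3j²(8 1 7; -1 -1 2) = Δ·Π!·Σ² = 7/680  (sign -1)
I_A²/I_B² = (11/408)/(7/680) = 55/21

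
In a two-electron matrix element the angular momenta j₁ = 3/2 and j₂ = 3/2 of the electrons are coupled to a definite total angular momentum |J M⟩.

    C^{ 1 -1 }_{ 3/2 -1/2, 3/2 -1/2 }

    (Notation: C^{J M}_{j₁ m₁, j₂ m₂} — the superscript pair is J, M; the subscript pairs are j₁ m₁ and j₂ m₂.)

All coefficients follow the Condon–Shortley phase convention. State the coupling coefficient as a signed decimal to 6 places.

triangle: 2!·1!·1!/5! = 2/120
(j±m)!: 1!·2!·1!·2!·0!·2! = 8
prefactor² = (2J+1)·Δ·N² = 2/5
  k=1: −1/(1!·1!·1!·0!·0!·1!) = -1
Σ = -1  ⇒  CG² = 2/5·(-1)² = 2/5
CG = −√(2/5) = -0.632456

-0.632456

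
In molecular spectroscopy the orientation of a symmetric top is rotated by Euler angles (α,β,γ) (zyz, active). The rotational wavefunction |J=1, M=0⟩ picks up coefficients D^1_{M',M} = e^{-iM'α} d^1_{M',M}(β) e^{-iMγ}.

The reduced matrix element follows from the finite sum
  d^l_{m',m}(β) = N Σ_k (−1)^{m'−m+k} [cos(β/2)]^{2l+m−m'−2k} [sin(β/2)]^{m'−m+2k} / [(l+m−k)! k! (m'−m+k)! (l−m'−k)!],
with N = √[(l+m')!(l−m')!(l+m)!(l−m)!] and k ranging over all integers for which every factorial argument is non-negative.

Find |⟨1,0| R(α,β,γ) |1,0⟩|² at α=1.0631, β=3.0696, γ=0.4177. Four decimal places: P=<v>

P=0.9948

Split into d^1_{0,0}(β=3.0696) × two z-phases.
c=cos(3.069600/2)=0.035989, s=sin(3.069600/2)=0.999352; N=√[1·1·1·1]=1.000000
k∈{0,1} keeps every argument non-negative
  k=0: (−1)^0·1.0000/(1)·0.0360^2·0.9994^0 = +0.001295
  k=1: (−1)^1·1.0000/(1)·0.0360^0·0.9994^2 = -0.998705
d^1_{0,0}(3.0696) = +0.001295 -0.998705 = -0.997410
|D^1_{0,0}|² = |d^1_{0,0}(β)|² = (-0.997410)² = 0.994826 (the z-rotation phases have unit modulus)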